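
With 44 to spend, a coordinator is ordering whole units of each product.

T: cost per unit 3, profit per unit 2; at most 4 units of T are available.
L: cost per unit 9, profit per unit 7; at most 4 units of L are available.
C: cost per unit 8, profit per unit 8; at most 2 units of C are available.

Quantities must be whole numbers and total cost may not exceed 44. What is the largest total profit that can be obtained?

C has the best ratio (8/8); taking only C gives at most 2×8 = 16 (stopped by the supply cap of 2).
Mixing does better — 3×L and 2×C: cost 43 ≤ 44, profit 3·7 + 2·8 = 37.

37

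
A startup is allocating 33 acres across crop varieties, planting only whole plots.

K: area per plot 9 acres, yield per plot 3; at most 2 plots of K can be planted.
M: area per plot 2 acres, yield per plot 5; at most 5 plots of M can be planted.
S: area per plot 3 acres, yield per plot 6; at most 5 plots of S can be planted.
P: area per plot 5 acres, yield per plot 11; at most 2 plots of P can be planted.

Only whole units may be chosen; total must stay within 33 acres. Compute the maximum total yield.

72

4×M, 5×S, and 2×P: area 33 ≤ 33, yield 4·5 + 5·6 + 2·11 = 72.
5×M, 4×S, and 2×P: area 32 ≤ 33, yield 5·5 + 4·6 + 2·11 = 71.
Best is 72.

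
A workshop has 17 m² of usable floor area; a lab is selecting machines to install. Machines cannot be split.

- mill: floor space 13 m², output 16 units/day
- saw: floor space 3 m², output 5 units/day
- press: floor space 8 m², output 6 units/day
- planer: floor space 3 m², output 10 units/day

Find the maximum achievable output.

26

Allowing fractional choices, the relaxed optimum would be about 28.5, but machines are indivisible.
mill + saw: floor space 13 + 3 = 16 ≤ 17, output 16 + 5 = 21.
mill + planer: floor space 13 + 3 = 16 ≤ 17, output 16 + 10 = 26.
saw + press + planer: floor space 3 + 8 + 3 = 14 ≤ 17, output 5 + 6 + 10 = 21.
Best is mill and planer with total output 26.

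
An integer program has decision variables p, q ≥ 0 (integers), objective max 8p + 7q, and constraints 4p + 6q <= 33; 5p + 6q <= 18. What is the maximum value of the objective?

24

(p,q)=(3,0) is feasible, giving 24.
(p,q)=(2,1) is feasible, giving 23.
(p,q)=(2,0) is feasible, giving 16.
No feasible integer point exceeds 24.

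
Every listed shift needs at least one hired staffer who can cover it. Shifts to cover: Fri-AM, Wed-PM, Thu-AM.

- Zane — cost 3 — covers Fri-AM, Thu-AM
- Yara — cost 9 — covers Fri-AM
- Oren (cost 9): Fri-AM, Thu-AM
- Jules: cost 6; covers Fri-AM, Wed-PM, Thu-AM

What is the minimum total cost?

6

Jules alone covers Fri-AM, Wed-PM, Thu-AM — every shift.
Total cost: 6.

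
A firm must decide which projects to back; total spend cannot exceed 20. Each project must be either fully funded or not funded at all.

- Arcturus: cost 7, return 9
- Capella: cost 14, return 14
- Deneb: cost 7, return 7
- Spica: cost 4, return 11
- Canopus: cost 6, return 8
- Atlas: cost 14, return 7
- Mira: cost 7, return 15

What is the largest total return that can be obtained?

Take Arcturus, Spica, and Mira: cost 7 + 4 + 7 = 18 ≤ 20, return 9 + 11 + 15 = 35.
No other feasible combination does better.

35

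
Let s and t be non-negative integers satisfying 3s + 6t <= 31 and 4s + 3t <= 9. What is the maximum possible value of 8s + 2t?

16

(s,t)=(2,0): 3·2+6·0=6≤31, 4·2+3·0=8≤9, objective 16.
(s,t)=(1,1): 3·1+6·1=9≤31, 4·1+3·1=7≤9, objective 10.
No feasible integer point exceeds 16.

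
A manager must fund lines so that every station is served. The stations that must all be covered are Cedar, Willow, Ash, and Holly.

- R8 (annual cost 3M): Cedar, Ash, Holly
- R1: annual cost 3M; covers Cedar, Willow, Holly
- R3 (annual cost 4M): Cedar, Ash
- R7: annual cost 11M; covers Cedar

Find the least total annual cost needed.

Choose R8 and R1: together they cover Cedar, Willow, Ash, Holly — every station.
Total annual cost: 3 + 3 = 6.
No cover costs less than 6.

6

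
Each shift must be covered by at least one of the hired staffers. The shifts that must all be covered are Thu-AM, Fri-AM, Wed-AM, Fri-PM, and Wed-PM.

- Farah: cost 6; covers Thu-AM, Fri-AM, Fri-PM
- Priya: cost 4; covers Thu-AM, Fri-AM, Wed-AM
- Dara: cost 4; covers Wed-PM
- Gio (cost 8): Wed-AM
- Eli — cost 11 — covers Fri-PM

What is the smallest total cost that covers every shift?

This is an integer covering problem.
Choose Farah, Priya, and Dara: together they cover Thu-AM, Fri-AM, Wed-AM, Fri-PM, Wed-PM — every shift.
Total cost: 6 + 4 + 4 = 14.
No cover costs less than 14.

14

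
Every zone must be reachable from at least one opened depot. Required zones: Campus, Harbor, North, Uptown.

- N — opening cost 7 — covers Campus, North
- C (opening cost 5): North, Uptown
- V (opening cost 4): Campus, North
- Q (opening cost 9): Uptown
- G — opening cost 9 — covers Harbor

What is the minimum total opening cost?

Choose C, V, and G: together they cover Campus, Harbor, North, Uptown — every zone.
Total opening cost: 5 + 4 + 9 = 18.
No cover costs less than 18.

18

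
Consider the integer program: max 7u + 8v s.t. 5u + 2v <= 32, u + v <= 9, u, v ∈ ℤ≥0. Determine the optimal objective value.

72

(u,v)=(0,9) is feasible, giving 72.
(u,v)=(1,8) is feasible, giving 71.
(u,v)=(0,8) is feasible, giving 64.
Maximum is 72 at (u,v)=(0,9).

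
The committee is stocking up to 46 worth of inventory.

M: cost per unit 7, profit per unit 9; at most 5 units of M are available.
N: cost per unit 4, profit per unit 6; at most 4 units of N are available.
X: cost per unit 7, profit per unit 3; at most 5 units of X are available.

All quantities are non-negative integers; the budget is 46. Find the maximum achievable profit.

60

N has the best ratio (6/4); taking only N gives at most 4×6 = 24 (stopped by the supply cap of 4).
Mixing does better — 4×M and 4×N: cost 44 ≤ 46, profit 4·9 + 4·6 = 60.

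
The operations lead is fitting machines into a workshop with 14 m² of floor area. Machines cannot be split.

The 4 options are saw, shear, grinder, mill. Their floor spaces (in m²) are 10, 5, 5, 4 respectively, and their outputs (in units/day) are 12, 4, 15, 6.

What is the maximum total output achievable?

Allowing fractional choices, the relaxed optimum would be about 27.0, but machines are indivisible.
grinder + mill: floor space 5 + 4 = 9 ≤ 14, output 15 + 6 = 21.
shear + grinder: floor space 5 + 5 = 10 ≤ 14, output 4 + 15 = 19.
shear + grinder + mill: floor space 5 + 5 + 4 = 14 ≤ 14, output 4 + 15 + 6 = 25.
Best is shear, grinder, and mill with total output 25.

25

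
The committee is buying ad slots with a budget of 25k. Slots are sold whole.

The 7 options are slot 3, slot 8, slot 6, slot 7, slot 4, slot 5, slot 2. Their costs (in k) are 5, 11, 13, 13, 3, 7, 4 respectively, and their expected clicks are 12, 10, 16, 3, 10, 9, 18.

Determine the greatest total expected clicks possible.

Allowing fractional choices, the relaxed optimum would be about 56.4, but ad slots are indivisible.
slot 3 + slot 8 + slot 4 + slot 2: cost 5 + 11 + 3 + 4 = 23 ≤ 25, expected clicks 12 + 10 + 10 + 18 = 50.
slot 3 + slot 6 + slot 4 + slot 2: cost 5 + 13 + 3 + 4 = 25 ≤ 25, expected clicks 12 + 16 + 10 + 18 = 56.
Best is slot 3, slot 6, slot 4, and slot 2 with total expected clicks 56.

56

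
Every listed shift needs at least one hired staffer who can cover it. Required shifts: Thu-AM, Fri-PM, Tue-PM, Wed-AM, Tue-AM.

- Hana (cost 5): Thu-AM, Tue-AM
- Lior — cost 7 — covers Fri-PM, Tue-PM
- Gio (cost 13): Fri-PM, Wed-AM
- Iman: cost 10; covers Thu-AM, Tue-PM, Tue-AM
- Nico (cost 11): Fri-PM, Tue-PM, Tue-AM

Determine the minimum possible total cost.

23

This is a weighted set-cover instance.
The greedy cost-per-new-shift heuristic would pick Hana, Lior, and Gio for 25, but a cheaper cover exists.
Choose Gio and Iman: together they cover Thu-AM, Fri-PM, Tue-PM, Wed-AM, Tue-AM — every shift.
Total cost: 13 + 10 = 23.
No cover costs less than 23.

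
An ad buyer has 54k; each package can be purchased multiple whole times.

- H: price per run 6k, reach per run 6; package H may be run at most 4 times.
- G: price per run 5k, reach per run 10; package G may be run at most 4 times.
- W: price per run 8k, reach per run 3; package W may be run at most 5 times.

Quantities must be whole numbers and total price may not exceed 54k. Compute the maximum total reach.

67

This is a bounded integer knapsack.
G has the best ratio (10/5); taking only G gives at most 4×10 = 40 (stopped by the supply cap of 4).
Mixing does better — 4×H, 4×G, and 1×W: price 52 ≤ 54, reach 4·6 + 4·10 + 1·3 = 67.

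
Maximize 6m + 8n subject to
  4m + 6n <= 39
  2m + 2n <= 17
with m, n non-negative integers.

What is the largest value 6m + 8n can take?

Relaxing integrality, the LP optimum is 56.00 at (m,n) = (6, 2.5), which is not an integer point.
(m,n)=(5,3): 4·5+6·3=38≤39, 2·5+2·3=16≤17, objective 54.
(m,n)=(6,2): 4·6+6·2=36≤39, 2·6+2·2=16≤17, objective 52.
(m,n)=(7,1): 4·7+6·1=34≤39, 2·7+2·1=16≤17, objective 50.
No feasible integer point exceeds 54.

54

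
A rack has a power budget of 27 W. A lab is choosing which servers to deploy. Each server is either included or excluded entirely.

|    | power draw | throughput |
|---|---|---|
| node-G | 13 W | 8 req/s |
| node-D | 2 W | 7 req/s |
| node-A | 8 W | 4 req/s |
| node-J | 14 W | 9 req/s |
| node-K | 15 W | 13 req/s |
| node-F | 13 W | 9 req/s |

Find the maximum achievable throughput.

24

Take node-D, node-A, and node-K: power draw 2 + 8 + 15 = 25 ≤ 27, throughput 7 + 4 + 13 = 24.
No other feasible combination does better.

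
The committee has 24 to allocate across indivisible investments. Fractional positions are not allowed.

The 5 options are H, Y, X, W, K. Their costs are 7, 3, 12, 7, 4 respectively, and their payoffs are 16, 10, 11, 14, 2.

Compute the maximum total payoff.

42

Treat it as a binary knapsack problem.
Take H, Y, W, and K: cost 7 + 3 + 7 + 4 = 21 ≤ 24, payoff 16 + 10 + 14 + 2 = 42.
No other feasible combination does better.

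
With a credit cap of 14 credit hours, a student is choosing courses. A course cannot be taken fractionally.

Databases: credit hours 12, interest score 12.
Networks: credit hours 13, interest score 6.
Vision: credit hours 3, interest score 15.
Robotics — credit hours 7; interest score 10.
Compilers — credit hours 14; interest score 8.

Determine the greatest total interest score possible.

Vision: credit hours 3 ≤ 14, interest score 15.
Databases: credit hours 12 ≤ 14, interest score 12.
Vision + Robotics: credit hours 3 + 7 = 10 ≤ 14, interest score 15 + 10 = 25.
Best is Vision and Robotics with total interest score 25.

25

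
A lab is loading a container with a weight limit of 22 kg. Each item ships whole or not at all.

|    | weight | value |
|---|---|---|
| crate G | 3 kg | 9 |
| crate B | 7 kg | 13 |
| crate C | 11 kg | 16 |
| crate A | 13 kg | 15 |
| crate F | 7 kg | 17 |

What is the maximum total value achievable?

crate G + crate B + crate F: weight 3 + 7 + 7 = 17 ≤ 22, value 9 + 13 + 17 = 39.
crate G + crate C + crate F: weight 3 + 11 + 7 = 21 ≤ 22, value 9 + 16 + 17 = 42.
Best is crate G, crate C, and crate F with total value 42.

42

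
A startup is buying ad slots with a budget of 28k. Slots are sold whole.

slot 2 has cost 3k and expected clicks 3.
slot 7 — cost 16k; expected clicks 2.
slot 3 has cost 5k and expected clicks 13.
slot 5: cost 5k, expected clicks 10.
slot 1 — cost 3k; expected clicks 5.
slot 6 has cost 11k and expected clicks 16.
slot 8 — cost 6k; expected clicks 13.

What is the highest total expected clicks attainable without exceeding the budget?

52

Treat it as a binary knapsack problem.
Allowing fractional choices, the relaxed optimum would be about 54.1, but ad slots are indivisible.
slot 3 + slot 5 + slot 6 + slot 8: cost 5 + 5 + 11 + 6 = 27 ≤ 28, expected clicks 13 + 10 + 16 + 13 = 52.
slot 2 + slot 3 + slot 1 + slot 6 + slot 8: cost 3 + 5 + 3 + 11 + 6 = 28 ≤ 28, expected clicks 3 + 13 + 5 + 16 + 13 = 50.
slot 3 + slot 1 + slot 6 + slot 8: cost 5 + 3 + 11 + 6 = 25 ≤ 28, expected clicks 13 + 5 + 16 + 13 = 47.
Best is slot 3, slot 5, slot 6, and slot 8 with total expected clicks 52.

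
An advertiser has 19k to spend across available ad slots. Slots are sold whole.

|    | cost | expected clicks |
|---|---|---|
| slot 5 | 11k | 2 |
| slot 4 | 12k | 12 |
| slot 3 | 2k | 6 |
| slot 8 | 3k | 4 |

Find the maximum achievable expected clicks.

slot 4 + slot 3 + slot 8: cost 12 + 2 + 3 = 17 ≤ 19, expected clicks 12 + 6 + 4 = 22.
slot 4 + slot 3: cost 12 + 2 = 14 ≤ 19, expected clicks 12 + 6 = 18.
Best is slot 4, slot 3, and slot 8 with total expected clicks 22.

22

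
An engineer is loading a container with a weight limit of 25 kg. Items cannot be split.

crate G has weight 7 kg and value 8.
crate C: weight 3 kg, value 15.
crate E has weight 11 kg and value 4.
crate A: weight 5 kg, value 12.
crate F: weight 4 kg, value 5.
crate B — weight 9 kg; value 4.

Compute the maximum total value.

Treat it as a binary knapsack problem.
Allowing fractional choices, the relaxed optimum would be about 42.7, but items are indivisible.
crate G + crate C + crate A + crate F: weight 7 + 3 + 5 + 4 = 19 ≤ 25, value 8 + 15 + 12 + 5 = 40.
crate G + crate C + crate A + crate B: weight 7 + 3 + 5 + 9 = 24 ≤ 25, value 8 + 15 + 12 + 4 = 39.
crate C + crate A + crate F + crate B: weight 3 + 5 + 4 + 9 = 21 ≤ 25, value 15 + 12 + 5 + 4 = 36.
Best is crate G, crate C, crate A, and crate F with total value 40.

40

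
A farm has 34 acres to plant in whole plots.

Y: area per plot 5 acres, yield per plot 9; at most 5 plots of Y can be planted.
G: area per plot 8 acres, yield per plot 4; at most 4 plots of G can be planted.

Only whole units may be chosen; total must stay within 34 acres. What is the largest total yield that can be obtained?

49

5×Y and 1×G: area 33 ≤ 34, yield 5·9 + 1·4 = 49.
5×Y: area 25 ≤ 34, yield 5·9 = 45.
Best is 49.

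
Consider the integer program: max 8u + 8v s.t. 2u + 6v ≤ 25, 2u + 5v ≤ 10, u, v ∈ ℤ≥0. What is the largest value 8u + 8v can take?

(u,v)=(5,0): 2·5+6·0=10≤25, 2·5+5·0=10≤10, objective 40.
(u,v)=(4,0): 2·4+6·0=8≤25, 2·4+5·0=8≤10, objective 32.
Maximum is 40 at (u,v)=(5,0).

40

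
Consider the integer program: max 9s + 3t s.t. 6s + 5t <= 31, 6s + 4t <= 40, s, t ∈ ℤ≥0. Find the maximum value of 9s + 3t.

Relaxing integrality, the LP optimum is 46.50 at (s,t) = (5.17, 0), which is not an integer point.
(s,t)=(5,0) is feasible, giving 45.
(s,t)=(4,1) is feasible, giving 39.
(s,t)=(4,0) is feasible, giving 36.
No feasible integer point exceeds 45.

45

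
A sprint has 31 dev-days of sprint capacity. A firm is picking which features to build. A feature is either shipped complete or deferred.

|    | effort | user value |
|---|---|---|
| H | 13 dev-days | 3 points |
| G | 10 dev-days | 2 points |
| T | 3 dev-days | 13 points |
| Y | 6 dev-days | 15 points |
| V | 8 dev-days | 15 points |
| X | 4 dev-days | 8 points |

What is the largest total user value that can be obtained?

53

G + T + Y + V + X: effort 10 + 3 + 6 + 8 + 4 = 31 ≤ 31, user value 2 + 13 + 15 + 15 + 8 = 53.
T + Y + V + X: effort 3 + 6 + 8 + 4 = 21 ≤ 31, user value 13 + 15 + 15 + 8 = 51.
H + T + Y + V: effort 13 + 3 + 6 + 8 = 30 ≤ 31, user value 3 + 13 + 15 + 15 = 46.
Best is G, T, Y, V, and X with total user value 53.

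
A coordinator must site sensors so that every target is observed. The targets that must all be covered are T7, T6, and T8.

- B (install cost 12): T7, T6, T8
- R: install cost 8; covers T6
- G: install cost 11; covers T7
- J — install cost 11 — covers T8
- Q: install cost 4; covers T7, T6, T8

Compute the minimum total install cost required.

Q alone covers T7, T6, T8 — every target.
Total install cost: 4.
No cover costs less than 4.

4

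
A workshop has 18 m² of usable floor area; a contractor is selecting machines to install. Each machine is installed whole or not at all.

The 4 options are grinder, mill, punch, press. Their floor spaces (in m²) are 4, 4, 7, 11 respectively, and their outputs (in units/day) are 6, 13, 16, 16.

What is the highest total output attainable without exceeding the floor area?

Allowing fractional choices, the relaxed optimum would be about 39.4, but machines are indivisible.
grinder + mill + punch: floor space 4 + 4 + 7 = 15 ≤ 18, output 6 + 13 + 16 = 35.
punch + press: floor space 7 + 11 = 18 ≤ 18, output 16 + 16 = 32.
Best is grinder, mill, and punch with total output 35.

35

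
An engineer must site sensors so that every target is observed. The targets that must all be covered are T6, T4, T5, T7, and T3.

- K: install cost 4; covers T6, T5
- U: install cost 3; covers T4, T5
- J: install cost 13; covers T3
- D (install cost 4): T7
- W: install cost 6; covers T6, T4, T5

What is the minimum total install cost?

23

This is an integer covering problem.
The greedy cost-per-new-target heuristic would pick U, K, D, and J for 24, but a cheaper cover exists.
Choose J, D, and W: together they cover T6, T4, T5, T7, T3 — every target.
Total install cost: 13 + 4 + 6 = 23.
No cover costs less than 23.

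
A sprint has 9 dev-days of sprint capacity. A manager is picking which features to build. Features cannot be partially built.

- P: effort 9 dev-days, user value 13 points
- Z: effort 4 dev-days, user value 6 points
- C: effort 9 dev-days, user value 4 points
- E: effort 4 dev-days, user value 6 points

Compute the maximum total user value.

13

Allowing fractional choices, the relaxed optimum would be about 13.4, but features are indivisible.
Z + E: effort 4 + 4 = 8 ≤ 9, user value 6 + 6 = 12.
Z: effort 4 ≤ 9, user value 6.
P: effort 9 ≤ 9, user value 13.
Best is P with total user value 13.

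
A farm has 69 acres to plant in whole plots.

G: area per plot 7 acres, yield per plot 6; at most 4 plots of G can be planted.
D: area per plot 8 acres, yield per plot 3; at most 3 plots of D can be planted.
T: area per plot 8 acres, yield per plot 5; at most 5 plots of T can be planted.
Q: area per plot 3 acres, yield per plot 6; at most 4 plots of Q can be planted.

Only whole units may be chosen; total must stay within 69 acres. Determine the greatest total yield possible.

4×G, 3×T, and 4×Q: area 64 ≤ 69, yield 4·6 + 3·5 + 4·6 = 63.
3×G, 4×T, and 4×Q: area 65 ≤ 69, yield 3·6 + 4·5 + 4·6 = 62.
Best is 63.

63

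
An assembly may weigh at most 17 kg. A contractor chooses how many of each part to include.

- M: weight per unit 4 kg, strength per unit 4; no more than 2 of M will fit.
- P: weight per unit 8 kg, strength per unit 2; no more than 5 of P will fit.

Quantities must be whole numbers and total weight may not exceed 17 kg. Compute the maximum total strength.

10

M has the best ratio (4/4); taking only M gives at most 2×4 = 8 (stopped by the supply cap of 2).
Mixing does better — 2×M and 1×P: weight 16 ≤ 17, strength 2·4 + 1·2 = 10.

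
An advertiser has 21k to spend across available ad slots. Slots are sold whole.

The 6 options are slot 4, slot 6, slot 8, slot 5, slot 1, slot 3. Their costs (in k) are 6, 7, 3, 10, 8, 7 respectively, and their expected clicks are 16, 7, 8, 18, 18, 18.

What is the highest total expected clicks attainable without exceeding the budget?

52

Allowing fractional choices, the relaxed optimum would be about 53.2, but ad slots are indivisible.
slot 4 + slot 1 + slot 3: cost 6 + 8 + 7 = 21 ≤ 21, expected clicks 16 + 18 + 18 = 52.
slot 8 + slot 5 + slot 3: cost 3 + 10 + 7 = 20 ≤ 21, expected clicks 8 + 18 + 18 = 44.
slot 8 + slot 1 + slot 3: cost 3 + 8 + 7 = 18 ≤ 21, expected clicks 8 + 18 + 18 = 44.
Best is slot 4, slot 1, and slot 3 with total expected clicks 52.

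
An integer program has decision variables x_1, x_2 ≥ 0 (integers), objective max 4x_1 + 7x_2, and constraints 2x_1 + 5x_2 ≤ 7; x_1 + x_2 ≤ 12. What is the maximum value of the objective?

12

(x_1,x_2)=(3,0) is feasible, giving 12.
(x_1,x_2)=(2,0) is feasible, giving 8.
The best lattice point is (3,0), giving 12.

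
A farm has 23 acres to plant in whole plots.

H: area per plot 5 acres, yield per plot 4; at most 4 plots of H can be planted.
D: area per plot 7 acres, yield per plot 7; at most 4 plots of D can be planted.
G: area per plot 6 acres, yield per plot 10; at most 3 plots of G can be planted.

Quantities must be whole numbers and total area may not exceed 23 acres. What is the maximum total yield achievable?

This is a bounded integer knapsack.
G has the best ratio (10/6); taking only G gives at most 3×10 = 30 (stopped by the area limit).
Mixing does better — 1×H and 3×G: area 23 ≤ 23, yield 1·4 + 3·10 = 34.

34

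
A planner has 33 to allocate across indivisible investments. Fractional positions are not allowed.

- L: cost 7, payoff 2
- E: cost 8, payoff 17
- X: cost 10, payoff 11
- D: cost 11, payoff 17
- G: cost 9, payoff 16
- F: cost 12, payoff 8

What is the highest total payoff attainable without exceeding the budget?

Allowing fractional choices, the relaxed optimum would be about 55.5, but investments are indivisible.
E + X + D: cost 8 + 10 + 11 = 29 ≤ 33, payoff 17 + 11 + 17 = 45.
E + D + G: cost 8 + 11 + 9 = 28 ≤ 33, payoff 17 + 17 + 16 = 50.
E + X + G: cost 8 + 10 + 9 = 27 ≤ 33, payoff 17 + 11 + 16 = 44.
Best is E, D, and G with total payoff 50.

50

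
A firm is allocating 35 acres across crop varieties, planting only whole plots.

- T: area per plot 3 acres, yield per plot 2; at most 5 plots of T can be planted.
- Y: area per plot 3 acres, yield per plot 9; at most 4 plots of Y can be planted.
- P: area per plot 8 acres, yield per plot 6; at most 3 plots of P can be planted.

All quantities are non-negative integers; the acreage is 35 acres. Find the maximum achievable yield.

52

5×T, 4×Y, and 1×P: area 35 ≤ 35, yield 5·2 + 4·9 + 1·6 = 52.
2×T, 4×Y, and 2×P: area 34 ≤ 35, yield 2·2 + 4·9 + 2·6 = 52.
Best is 52.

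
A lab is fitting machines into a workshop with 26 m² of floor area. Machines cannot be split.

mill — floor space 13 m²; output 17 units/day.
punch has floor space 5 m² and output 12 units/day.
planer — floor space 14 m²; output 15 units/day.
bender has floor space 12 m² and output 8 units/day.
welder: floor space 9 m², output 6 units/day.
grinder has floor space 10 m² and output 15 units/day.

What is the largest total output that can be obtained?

33

This is an integer program with binary decision variables.
Take punch, welder, and grinder: floor space 5 + 9 + 10 = 24 ≤ 26, output 12 + 6 + 15 = 33.
No other feasible combination does better.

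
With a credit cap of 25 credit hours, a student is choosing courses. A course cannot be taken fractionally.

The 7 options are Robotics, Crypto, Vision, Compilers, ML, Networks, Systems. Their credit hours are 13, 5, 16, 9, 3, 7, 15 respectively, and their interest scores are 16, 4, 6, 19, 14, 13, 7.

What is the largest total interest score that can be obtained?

50

Allowing fractional choices, the relaxed optimum would be about 53.4, but courses are indivisible.
Robotics + Compilers + ML: credit hours 13 + 9 + 3 = 25 ≤ 25, interest score 16 + 19 + 14 = 49.
Compilers + ML + Networks: credit hours 9 + 3 + 7 = 19 ≤ 25, interest score 19 + 14 + 13 = 46.
Crypto + Compilers + ML + Networks: credit hours 5 + 9 + 3 + 7 = 24 ≤ 25, interest score 4 + 19 + 14 + 13 = 50.
Best is Crypto, Compilers, ML, and Networks with total interest score 50.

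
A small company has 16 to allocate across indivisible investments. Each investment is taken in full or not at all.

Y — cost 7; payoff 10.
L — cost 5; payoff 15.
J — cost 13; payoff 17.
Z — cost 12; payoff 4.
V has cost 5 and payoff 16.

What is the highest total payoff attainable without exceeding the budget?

31

This is an integer program with binary decision variables.
Take L and V: cost 5 + 5 = 10 ≤ 16, payoff 15 + 16 = 31.
No other feasible combination does better.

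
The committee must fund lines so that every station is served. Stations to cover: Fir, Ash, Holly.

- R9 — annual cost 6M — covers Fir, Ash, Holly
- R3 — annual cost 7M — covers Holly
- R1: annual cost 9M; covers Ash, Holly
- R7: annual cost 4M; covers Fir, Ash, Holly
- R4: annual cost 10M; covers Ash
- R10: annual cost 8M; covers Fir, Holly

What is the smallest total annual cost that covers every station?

R7 alone covers Fir, Ash, Holly — every station.
Total annual cost: 4.

4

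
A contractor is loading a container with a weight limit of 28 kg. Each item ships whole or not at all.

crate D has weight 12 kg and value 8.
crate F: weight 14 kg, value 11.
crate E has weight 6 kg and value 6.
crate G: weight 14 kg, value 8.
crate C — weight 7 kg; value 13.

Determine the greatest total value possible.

crate D + crate E + crate C: weight 12 + 6 + 7 = 25 ≤ 28, value 8 + 6 + 13 = 27.
crate F + crate E + crate C: weight 14 + 6 + 7 = 27 ≤ 28, value 11 + 6 + 13 = 30.
crate E + crate G + crate C: weight 6 + 14 + 7 = 27 ≤ 28, value 6 + 8 + 13 = 27.
Best is crate F, crate E, and crate C with total value 30.

30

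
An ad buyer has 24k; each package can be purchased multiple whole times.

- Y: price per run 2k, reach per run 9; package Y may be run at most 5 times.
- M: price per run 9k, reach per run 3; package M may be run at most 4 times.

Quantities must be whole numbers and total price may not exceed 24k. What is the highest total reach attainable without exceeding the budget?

This is a bounded integer knapsack.
5×Y and 1×M: price 19 ≤ 24, reach 5·9 + 1·3 = 48.
5×Y: price 10 ≤ 24, reach 5·9 = 45.
Best is 48.

48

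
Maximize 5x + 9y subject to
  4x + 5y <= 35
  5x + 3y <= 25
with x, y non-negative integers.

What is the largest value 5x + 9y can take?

63

(x,y)=(0,7): 4·0+5·7=35≤35, 5·0+3·7=21≤25, objective 63.
(x,y)=(1,6): 4·1+5·6=34≤35, 5·1+3·6=23≤25, objective 59.
(x,y)=(0,6): 4·0+5·6=30≤35, 5·0+3·6=18≤25, objective 54.
The best lattice point is (0,7), giving 63.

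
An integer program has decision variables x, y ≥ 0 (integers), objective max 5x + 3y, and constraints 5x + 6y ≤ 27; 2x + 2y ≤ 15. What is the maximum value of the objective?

(x,y)=(5,0): 5·5+6·0=25≤27, 2·5+2·0=10≤15, objective 25.
(x,y)=(4,1): 5·4+6·1=26≤27, 2·4+2·1=10≤15, objective 23.
(x,y)=(4,0): 5·4+6·0=20≤27, 2·4+2·0=8≤15, objective 20.
The best lattice point is (5,0), giving 25.

25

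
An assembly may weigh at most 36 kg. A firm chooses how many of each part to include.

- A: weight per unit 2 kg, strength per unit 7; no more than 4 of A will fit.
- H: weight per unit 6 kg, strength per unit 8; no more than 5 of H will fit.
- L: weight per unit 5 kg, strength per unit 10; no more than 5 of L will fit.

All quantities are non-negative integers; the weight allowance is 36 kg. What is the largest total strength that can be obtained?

78

4×A and 5×L: weight 33 ≤ 36, strength 4·7 + 5·10 = 78.
4×A, 1×H, and 4×L: weight 34 ≤ 36, strength 4·7 + 1·8 + 4·10 = 76.
Best is 78.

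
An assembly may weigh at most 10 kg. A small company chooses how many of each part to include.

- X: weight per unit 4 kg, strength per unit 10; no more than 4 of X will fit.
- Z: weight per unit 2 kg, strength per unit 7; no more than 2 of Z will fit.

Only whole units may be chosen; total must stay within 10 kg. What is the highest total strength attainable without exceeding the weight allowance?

Take 2×X and 1×Z: weight 10 ≤ 10, strength 2·10 + 1·7 = 27.
No other integer combination yields more.

27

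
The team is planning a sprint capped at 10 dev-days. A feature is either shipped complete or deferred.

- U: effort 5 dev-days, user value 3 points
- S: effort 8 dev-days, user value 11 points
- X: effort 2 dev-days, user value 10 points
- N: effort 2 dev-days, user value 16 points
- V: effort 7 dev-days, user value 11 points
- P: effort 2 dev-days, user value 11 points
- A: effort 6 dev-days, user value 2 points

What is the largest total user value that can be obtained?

37

This is a 0-1 knapsack instance.
Take X, N, and P: effort 2 + 2 + 2 = 6 ≤ 10, user value 10 + 16 + 11 = 37.
No other feasible combination does better.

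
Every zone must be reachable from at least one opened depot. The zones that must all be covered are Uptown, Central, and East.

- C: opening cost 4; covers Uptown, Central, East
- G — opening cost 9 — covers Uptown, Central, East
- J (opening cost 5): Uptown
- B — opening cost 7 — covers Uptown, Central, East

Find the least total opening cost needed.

4

This is an integer covering problem.
C alone covers Uptown, Central, East — every zone.
Total opening cost: 4.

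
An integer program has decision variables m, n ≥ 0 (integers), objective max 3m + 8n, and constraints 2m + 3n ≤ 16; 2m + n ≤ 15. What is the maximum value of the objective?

Relaxing integrality, the LP optimum is 42.67 at (m,n) = (0, 5.33), which is not an integer point.
(m,n)=(0,5): 2·0+3·5=15≤16, 2·0+1·5=5≤15, objective 40.
(m,n)=(1,4): 2·1+3·4=14≤16, 2·1+1·4=6≤15, objective 35.
(m,n)=(0,4): 2·0+3·4=12≤16, 2·0+1·4=4≤15, objective 32.
Maximum is 40 at (m,n)=(0,5).

40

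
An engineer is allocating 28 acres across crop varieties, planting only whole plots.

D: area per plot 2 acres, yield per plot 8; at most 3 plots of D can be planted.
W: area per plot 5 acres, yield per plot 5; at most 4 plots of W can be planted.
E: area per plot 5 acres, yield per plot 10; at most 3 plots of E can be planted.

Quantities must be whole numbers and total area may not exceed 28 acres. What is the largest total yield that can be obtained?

59

D has the best ratio (8/2); taking only D gives at most 3×8 = 24 (stopped by the supply cap of 3).
Mixing does better — 3×D, 1×W, and 3×E: area 26 ≤ 28, yield 3·8 + 1·5 + 3·10 = 59.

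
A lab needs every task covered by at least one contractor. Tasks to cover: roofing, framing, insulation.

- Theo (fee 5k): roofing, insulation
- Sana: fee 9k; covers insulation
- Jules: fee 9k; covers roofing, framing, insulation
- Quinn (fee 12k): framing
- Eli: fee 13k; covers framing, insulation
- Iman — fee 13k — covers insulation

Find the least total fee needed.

Jules alone covers roofing, framing, insulation — every task.
Total fee: 9.

9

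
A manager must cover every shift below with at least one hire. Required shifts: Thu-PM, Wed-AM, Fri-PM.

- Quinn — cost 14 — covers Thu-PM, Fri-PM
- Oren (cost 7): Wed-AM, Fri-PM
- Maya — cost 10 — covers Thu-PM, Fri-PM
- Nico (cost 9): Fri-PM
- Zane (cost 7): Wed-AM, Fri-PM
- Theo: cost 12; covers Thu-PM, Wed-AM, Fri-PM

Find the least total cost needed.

This is a weighted set-cover instance.
Theo alone covers Thu-PM, Wed-AM, Fri-PM — every shift.
Total cost: 12.

12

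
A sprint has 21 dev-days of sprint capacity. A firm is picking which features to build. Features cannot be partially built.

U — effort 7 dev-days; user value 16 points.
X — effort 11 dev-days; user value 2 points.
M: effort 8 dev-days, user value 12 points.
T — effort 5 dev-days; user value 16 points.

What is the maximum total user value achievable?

44

U + M + T: effort 7 + 8 + 5 = 20 ≤ 21, user value 16 + 12 + 16 = 44.
U + T: effort 7 + 5 = 12 ≤ 21, user value 16 + 16 = 32.
M + T: effort 8 + 5 = 13 ≤ 21, user value 12 + 16 = 28.
Best is U, M, and T with total user value 44.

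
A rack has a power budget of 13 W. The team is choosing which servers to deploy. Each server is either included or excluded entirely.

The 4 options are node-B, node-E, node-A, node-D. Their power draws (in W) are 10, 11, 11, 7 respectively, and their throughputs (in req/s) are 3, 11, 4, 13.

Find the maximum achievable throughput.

13

This is an integer program with binary decision variables.
node-E: power draw 11 ≤ 13, throughput 11.
node-A: power draw 11 ≤ 13, throughput 4.
node-D: power draw 7 ≤ 13, throughput 13.
Best is node-D with total throughput 13.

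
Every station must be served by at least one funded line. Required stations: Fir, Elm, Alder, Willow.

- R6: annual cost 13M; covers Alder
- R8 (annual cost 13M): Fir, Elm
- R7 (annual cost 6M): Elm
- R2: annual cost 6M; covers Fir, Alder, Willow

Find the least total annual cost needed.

12

This is a weighted set-cover instance.
Choose R7 and R2: together they cover Fir, Elm, Alder, Willow — every station.
Total annual cost: 6 + 6 = 12.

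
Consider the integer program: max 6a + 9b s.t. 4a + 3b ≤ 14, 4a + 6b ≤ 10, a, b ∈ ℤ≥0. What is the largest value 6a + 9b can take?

(a,b)=(1,1): 4·1+3·1=7≤14, 4·1+6·1=10≤10, objective 15.
(a,b)=(2,0): 4·2+3·0=8≤14, 4·2+6·0=8≤10, objective 12.
(a,b)=(0,1): 4·0+3·1=3≤14, 4·0+6·1=6≤10, objective 9.
Maximum is 15 at (a,b)=(1,1).

15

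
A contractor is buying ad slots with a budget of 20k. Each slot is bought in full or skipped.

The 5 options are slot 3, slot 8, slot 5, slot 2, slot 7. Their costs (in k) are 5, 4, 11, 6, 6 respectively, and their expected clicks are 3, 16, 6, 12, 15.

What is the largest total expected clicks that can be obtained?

43

slot 8 + slot 2 + slot 7: cost 4 + 6 + 6 = 16 ≤ 20, expected clicks 16 + 12 + 15 = 43.
slot 3 + slot 8 + slot 7: cost 5 + 4 + 6 = 15 ≤ 20, expected clicks 3 + 16 + 15 = 34.
slot 8 + slot 7: cost 4 + 6 = 10 ≤ 20, expected clicks 16 + 15 = 31.
Best is slot 8, slot 2, and slot 7 with total expected clicks 43.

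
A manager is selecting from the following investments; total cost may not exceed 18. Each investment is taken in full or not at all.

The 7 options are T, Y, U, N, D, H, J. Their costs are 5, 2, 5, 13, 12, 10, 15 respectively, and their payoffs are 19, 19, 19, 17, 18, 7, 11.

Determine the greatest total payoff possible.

This is an integer program with binary decision variables.
Allowing fractional choices, the relaxed optimum would be about 66.0, but investments are indivisible.
T + Y + U: cost 5 + 2 + 5 = 12 ≤ 18, payoff 19 + 19 + 19 = 57.
Y + U + H: cost 2 + 5 + 10 = 17 ≤ 18, payoff 19 + 19 + 7 = 45.
T + Y + H: cost 5 + 2 + 10 = 17 ≤ 18, payoff 19 + 19 + 7 = 45.
Best is T, Y, and U with total payoff 57.

57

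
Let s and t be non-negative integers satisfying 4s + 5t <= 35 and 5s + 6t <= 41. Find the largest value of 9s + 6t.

The continuous relaxation peaks at (8.2, 0) with value 73.80; rounding to a feasible lattice point costs some objective.
(s,t)=(8,0): 4·8+5·0=32≤35, 5·8+6·0=40≤41, objective 72.
(s,t)=(7,1): 4·7+5·1=33≤35, 5·7+6·1=41≤41, objective 69.
(s,t)=(7,0): 4·7+5·0=28≤35, 5·7+6·0=35≤41, objective 63.
Maximum is 72 at (s,t)=(8,0).

72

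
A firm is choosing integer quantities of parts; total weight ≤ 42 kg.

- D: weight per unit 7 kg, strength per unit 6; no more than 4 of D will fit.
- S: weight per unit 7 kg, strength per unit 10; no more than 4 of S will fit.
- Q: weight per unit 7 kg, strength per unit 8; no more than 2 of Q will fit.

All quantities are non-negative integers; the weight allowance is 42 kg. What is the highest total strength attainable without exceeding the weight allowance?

This is a bounded integer knapsack.
Take 4×S and 2×Q: weight 42 ≤ 42, strength 4·10 + 2·8 = 56.
S has the best ratio (10/7) and is taken to its limit of 4; remaining capacity is filled optimally with the others.

56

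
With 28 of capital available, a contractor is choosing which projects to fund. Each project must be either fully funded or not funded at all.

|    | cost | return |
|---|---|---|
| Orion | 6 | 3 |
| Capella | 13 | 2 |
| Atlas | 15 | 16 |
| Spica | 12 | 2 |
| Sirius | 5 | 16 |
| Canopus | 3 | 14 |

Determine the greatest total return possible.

46

Treat it as a binary knapsack problem.
Allowing fractional choices, the relaxed optimum would be about 48.5, but projects are indivisible.
Atlas + Sirius + Canopus: cost 15 + 5 + 3 = 23 ≤ 28, return 16 + 16 + 14 = 46.
Orion + Spica + Sirius + Canopus: cost 6 + 12 + 5 + 3 = 26 ≤ 28, return 3 + 2 + 16 + 14 = 35.
Orion + Atlas + Sirius: cost 6 + 15 + 5 = 26 ≤ 28, return 3 + 16 + 16 = 35.
Best is Atlas, Sirius, and Canopus with total return 46.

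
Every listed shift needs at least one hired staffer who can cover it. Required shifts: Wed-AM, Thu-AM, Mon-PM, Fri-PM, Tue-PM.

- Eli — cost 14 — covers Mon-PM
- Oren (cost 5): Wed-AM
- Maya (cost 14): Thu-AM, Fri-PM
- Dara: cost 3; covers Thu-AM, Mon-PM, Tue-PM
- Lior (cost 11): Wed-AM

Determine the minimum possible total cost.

22

This is a weighted set-cover instance.
Choose Oren, Maya, and Dara: together they cover Wed-AM, Thu-AM, Mon-PM, Fri-PM, Tue-PM — every shift.
Total cost: 5 + 14 + 3 = 22.
No cover costs less than 22.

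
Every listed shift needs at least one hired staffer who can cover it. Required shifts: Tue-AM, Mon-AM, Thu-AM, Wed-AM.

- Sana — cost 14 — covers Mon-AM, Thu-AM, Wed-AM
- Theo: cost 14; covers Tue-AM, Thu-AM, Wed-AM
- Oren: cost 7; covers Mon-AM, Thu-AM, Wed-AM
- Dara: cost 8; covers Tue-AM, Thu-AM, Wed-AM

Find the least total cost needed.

15

Choose Oren and Dara: together they cover Tue-AM, Mon-AM, Thu-AM, Wed-AM — every shift.
Total cost: 7 + 8 = 15.
No cover costs less than 15.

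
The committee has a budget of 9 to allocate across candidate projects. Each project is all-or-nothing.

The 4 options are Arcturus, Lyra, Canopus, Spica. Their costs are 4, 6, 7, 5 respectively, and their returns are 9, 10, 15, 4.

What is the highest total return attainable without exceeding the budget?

Take Canopus: cost 7 ≤ 9, return 15.
No other feasible combination does better.

15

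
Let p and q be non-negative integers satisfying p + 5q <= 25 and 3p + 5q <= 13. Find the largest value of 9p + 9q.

36

Relaxing integrality, the LP optimum is 39.00 at (p,q) = (4.33, 0), which is not an integer point.
(p,q)=(4,0): 1·4+5·0=4≤25, 3·4+5·0=12≤13, objective 36.
(p,q)=(3,0): 1·3+5·0=3≤25, 3·3+5·0=9≤13, objective 27.
Maximum is 36 at (p,q)=(4,0).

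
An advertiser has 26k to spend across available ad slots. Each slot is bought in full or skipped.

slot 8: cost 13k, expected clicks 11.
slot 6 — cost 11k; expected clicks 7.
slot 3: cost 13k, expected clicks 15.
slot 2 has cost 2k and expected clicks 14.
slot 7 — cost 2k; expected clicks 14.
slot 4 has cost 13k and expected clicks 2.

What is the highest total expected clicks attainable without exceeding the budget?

Take slot 3, slot 2, and slot 7: cost 13 + 2 + 2 = 17 ≤ 26, expected clicks 15 + 14 + 14 = 43.
No other feasible combination does better.

43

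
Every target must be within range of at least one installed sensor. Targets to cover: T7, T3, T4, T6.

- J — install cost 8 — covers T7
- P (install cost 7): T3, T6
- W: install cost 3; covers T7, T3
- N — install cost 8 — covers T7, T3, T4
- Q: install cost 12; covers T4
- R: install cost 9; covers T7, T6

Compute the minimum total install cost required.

15

Choose P and N: together they cover T7, T3, T4, T6 — every target.
Total install cost: 7 + 8 = 15.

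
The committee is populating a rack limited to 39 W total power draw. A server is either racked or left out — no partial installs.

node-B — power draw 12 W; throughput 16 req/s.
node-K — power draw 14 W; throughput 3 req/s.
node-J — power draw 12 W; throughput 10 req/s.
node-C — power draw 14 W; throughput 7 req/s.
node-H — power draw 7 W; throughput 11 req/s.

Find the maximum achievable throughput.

Take node-B, node-J, and node-H: power draw 12 + 12 + 7 = 31 ≤ 39, throughput 16 + 10 + 11 = 37.
No other feasible combination does better.

37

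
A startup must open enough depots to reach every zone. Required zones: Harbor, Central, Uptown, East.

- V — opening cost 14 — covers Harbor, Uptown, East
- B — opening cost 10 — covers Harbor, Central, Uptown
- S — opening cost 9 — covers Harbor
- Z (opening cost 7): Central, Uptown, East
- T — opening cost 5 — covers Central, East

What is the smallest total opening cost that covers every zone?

15

This is a weighted set-cover instance.
Choose B and T: together they cover Harbor, Central, Uptown, East — every zone.
Total opening cost: 10 + 5 = 15.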